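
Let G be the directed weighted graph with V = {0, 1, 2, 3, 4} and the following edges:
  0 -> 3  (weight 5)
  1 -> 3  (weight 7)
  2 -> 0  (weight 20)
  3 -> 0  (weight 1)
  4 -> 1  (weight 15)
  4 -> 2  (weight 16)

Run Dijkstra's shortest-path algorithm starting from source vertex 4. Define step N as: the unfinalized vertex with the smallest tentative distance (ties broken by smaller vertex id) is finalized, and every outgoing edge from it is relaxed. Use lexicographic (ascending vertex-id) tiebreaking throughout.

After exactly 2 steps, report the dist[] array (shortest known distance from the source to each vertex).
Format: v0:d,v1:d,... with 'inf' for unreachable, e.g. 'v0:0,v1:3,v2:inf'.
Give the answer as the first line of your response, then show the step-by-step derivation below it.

v0:inf,v1:15,v2:16,v3:22,v4:0

step 1: dist = v0:inf,v1:15,v2:16,v3:inf,v4:0
step 2: dist = v0:inf,v1:15,v2:16,v3:22,v4:0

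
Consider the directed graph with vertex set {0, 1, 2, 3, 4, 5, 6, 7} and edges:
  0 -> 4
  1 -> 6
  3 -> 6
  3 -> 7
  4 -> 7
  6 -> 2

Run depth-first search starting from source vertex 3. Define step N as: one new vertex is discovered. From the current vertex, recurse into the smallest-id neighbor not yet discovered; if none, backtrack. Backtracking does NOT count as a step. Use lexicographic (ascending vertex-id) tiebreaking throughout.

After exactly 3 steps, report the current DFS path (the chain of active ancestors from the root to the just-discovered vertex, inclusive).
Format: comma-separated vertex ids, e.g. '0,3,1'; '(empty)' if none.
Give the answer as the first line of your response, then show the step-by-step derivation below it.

3,6,2

step 1: discover 3; path=3; order=3
step 2: discover 6; path=3>6; order=3,6
step 3: discover 2; path=3>6>2; order=3,6,2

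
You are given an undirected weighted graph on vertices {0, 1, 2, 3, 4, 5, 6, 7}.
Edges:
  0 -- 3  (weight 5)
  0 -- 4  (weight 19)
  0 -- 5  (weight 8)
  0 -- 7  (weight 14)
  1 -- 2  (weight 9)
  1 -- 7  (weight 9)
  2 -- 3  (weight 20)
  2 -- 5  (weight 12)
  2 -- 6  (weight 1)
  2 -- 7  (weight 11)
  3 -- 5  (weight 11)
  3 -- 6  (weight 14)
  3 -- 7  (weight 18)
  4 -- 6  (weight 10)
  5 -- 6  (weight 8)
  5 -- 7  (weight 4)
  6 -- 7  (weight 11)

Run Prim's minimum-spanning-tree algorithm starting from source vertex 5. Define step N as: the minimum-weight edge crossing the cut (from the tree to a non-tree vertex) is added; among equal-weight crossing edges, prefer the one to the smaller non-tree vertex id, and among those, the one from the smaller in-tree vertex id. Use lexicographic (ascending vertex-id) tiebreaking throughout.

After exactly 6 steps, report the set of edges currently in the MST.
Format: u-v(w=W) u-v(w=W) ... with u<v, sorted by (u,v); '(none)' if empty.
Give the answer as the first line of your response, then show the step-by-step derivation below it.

0-3(w=5) 0-5(w=8) 1-2(w=9) 2-6(w=1) 5-6(w=8) 5-7(w=4)

step 1: add edge 5-7 (w=4); MST = {5-7(w=4)}
step 2: add edge 0-5 (w=8); MST = {0-5(w=8) 5-7(w=4)}
step 3: add edge 0-3 (w=5); MST = {0-3(w=5) 0-5(w=8) 5-7(w=4)}
step 4: add edge 5-6 (w=8); MST = {0-3(w=5) 0-5(w=8) 5-6(w=8) 5-7(w=4)}
step 5: add edge 2-6 (w=1); MST = {0-3(w=5) 0-5(w=8) 2-6(w=1) 5-6(w=8) 5-7(w=4)}
step 6: add edge 1-2 (w=9); MST = {0-3(w=5) 0-5(w=8) 1-2(w=9) 2-6(w=1) 5-6(w=8) 5-7(w=4)}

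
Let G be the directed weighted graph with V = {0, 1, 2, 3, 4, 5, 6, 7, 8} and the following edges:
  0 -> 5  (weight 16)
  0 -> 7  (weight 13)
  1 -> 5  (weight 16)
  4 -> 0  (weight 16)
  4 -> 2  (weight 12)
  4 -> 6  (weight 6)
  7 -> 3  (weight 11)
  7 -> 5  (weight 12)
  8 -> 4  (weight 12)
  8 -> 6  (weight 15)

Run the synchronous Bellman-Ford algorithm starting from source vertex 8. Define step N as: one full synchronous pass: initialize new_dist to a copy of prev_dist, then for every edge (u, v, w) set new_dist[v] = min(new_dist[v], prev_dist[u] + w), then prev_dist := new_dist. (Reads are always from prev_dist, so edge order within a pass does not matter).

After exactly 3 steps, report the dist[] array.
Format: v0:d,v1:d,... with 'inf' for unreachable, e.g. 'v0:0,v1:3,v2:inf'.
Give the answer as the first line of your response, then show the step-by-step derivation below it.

v0:28,v1:inf,v2:24,v3:inf,v4:12,v5:44,v6:15,v7:41,v8:0

step 1: dist = v0:inf,v1:inf,v2:inf,v3:inf,v4:12,v5:inf,v6:15,v7:inf,v8:0
step 2: dist = v0:28,v1:inf,v2:24,v3:inf,v4:12,v5:inf,v6:15,v7:inf,v8:0
step 3: dist = v0:28,v1:inf,v2:24,v3:inf,v4:12,v5:44,v6:15,v7:41,v8:0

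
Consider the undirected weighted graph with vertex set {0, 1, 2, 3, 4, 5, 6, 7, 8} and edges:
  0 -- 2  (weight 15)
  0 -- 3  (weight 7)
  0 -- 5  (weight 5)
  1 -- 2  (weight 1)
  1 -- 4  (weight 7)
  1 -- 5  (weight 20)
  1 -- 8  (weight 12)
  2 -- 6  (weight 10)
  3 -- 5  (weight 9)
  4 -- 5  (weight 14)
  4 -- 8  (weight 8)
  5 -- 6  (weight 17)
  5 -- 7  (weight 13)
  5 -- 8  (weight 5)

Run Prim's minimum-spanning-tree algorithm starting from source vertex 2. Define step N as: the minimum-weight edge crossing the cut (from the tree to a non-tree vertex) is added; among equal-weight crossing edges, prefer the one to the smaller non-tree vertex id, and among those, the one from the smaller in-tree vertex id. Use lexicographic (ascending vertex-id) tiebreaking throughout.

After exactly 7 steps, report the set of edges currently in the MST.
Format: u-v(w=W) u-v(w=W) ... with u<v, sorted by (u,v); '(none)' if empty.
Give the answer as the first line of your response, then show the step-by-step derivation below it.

0-3(w=7) 0-5(w=5) 1-2(w=1) 1-4(w=7) 2-6(w=10) 4-8(w=8) 5-8(w=5)

step 1: add edge 1-2 (w=1); MST = {1-2(w=1)}
step 2: add edge 1-4 (w=7); MST = {1-2(w=1) 1-4(w=7)}
step 3: add edge 4-8 (w=8); MST = {1-2(w=1) 1-4(w=7) 4-8(w=8)}
step 4: add edge 5-8 (w=5); MST = {1-2(w=1) 1-4(w=7) 4-8(w=8) 5-8(w=5)}
step 5: add edge 0-5 (w=5); MST = {0-5(w=5) 1-2(w=1) 1-4(w=7) 4-8(w=8) 5-8(w=5)}
step 6: add edge 0-3 (w=7); MST = {0-3(w=7) 0-5(w=5) 1-2(w=1) 1-4(w=7) 4-8(w=8) 5-8(w=5)}
step 7: add edge 2-6 (w=10); MST = {0-3(w=7) 0-5(w=5) 1-2(w=1) 1-4(w=7) 2-6(w=10) 4-8(w=8) 5-8(w=5)}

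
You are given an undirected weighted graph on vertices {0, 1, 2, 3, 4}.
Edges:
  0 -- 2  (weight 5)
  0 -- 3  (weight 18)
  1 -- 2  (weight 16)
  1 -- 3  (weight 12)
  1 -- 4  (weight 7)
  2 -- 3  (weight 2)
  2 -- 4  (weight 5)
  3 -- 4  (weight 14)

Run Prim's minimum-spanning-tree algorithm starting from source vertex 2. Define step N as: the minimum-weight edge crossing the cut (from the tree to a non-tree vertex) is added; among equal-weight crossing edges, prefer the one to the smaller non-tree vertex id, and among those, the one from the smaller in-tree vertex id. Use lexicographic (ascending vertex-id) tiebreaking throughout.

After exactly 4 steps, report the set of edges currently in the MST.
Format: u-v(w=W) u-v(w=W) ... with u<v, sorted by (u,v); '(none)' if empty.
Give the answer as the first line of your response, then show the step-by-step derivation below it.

0-2(w=5) 1-4(w=7) 2-3(w=2) 2-4(w=5)

step 1: add edge 2-3 (w=2); MST = {2-3(w=2)}
step 2: add edge 0-2 (w=5); MST = {0-2(w=5) 2-3(w=2)}
step 3: add edge 2-4 (w=5); MST = {0-2(w=5) 2-3(w=2) 2-4(w=5)}
step 4: add edge 1-4 (w=7); MST = {0-2(w=5) 1-4(w=7) 2-3(w=2) 2-4(w=5)}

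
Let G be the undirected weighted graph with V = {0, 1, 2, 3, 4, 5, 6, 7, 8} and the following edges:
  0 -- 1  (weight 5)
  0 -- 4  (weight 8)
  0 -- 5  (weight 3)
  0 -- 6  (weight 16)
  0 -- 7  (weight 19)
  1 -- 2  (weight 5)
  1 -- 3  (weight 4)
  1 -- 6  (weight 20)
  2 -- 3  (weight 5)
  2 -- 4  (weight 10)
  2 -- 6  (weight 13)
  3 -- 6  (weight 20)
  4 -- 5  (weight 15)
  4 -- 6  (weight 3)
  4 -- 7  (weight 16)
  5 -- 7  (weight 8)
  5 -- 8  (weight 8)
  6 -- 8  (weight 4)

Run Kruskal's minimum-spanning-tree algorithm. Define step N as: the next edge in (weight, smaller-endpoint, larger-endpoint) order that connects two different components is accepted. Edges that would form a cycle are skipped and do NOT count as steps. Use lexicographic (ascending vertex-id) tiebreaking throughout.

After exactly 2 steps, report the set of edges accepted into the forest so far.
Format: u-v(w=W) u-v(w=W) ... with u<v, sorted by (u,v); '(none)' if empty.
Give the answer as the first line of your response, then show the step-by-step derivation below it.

0-5(w=3) 4-6(w=3)

step 1: add edge 0-5 (w=3); MST = {0-5(w=3)}
step 2: add edge 4-6 (w=3); MST = {0-5(w=3) 4-6(w=3)}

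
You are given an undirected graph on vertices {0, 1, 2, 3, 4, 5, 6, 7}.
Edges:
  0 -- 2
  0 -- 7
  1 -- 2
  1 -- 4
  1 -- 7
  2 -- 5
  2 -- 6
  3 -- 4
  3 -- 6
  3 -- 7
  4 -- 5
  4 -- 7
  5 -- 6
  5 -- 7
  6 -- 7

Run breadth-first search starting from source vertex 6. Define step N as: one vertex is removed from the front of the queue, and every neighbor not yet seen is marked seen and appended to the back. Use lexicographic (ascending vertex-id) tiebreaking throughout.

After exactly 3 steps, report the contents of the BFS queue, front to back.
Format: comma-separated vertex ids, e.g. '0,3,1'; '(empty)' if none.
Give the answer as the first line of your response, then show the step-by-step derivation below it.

5,7,0,1,4

step 1: dequeue 6; queue=[2,3,5,7]; order=6
step 2: dequeue 2; queue=[3,5,7,0,1]; order=6,2
step 3: dequeue 3; queue=[5,7,0,1,4]; order=6,2,3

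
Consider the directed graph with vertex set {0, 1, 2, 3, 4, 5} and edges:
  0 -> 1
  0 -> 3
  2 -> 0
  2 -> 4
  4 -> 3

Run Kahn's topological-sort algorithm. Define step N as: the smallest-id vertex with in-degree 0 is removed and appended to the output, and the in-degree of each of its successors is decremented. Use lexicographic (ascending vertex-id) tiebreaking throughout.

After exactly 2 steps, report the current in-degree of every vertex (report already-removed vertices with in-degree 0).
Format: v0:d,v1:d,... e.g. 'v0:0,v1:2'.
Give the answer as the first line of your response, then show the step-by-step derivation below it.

v0:0,v1:0,v2:0,v3:1,v4:0,v5:0

step 1: output 2; order=[2]; indeg=(0,1,0,2,0,0)
step 2: output 0; order=[2,0]; indeg=(0,0,0,1,0,0)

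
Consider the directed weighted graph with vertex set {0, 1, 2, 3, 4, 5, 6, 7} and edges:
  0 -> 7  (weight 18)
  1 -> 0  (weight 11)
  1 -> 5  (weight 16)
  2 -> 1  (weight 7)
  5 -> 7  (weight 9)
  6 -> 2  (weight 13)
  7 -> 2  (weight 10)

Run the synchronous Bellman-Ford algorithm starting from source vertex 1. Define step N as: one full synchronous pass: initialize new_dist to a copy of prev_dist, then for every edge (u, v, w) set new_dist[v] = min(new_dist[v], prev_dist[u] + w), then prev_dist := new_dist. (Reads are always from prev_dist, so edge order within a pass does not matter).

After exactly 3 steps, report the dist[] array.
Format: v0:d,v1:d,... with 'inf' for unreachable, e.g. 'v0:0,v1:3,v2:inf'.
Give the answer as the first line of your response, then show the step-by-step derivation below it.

v0:11,v1:0,v2:35,v3:inf,v4:inf,v5:16,v6:inf,v7:25

step 1: dist = v0:11,v1:0,v2:inf,v3:inf,v4:inf,v5:16,v6:inf,v7:inf
step 2: dist = v0:11,v1:0,v2:inf,v3:inf,v4:inf,v5:16,v6:inf,v7:25
step 3: dist = v0:11,v1:0,v2:35,v3:inf,v4:inf,v5:16,v6:inf,v7:25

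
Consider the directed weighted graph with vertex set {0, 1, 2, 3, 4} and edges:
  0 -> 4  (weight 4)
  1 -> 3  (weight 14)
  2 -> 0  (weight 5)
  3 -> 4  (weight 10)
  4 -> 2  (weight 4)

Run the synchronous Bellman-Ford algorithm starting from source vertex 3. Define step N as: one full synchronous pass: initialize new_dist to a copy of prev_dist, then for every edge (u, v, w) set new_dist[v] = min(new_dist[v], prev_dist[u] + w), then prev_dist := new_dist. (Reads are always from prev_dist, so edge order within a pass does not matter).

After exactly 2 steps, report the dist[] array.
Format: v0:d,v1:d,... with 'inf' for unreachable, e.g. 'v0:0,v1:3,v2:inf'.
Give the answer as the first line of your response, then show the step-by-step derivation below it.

v0:inf,v1:inf,v2:14,v3:0,v4:10

step 1: dist = v0:inf,v1:inf,v2:inf,v3:0,v4:10
step 2: dist = v0:inf,v1:inf,v2:14,v3:0,v4:10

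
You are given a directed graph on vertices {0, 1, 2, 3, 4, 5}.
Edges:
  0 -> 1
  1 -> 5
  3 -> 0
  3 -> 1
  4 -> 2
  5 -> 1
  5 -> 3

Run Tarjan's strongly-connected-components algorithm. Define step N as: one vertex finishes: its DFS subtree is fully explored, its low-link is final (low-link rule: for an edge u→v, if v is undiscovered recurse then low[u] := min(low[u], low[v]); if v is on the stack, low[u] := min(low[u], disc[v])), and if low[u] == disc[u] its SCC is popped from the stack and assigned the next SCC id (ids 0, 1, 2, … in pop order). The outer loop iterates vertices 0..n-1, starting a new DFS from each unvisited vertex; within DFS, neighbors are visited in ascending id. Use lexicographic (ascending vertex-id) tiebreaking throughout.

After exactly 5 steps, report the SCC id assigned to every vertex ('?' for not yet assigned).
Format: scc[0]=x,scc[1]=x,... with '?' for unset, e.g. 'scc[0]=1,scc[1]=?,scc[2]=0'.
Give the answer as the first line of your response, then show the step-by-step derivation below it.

scc[0]=0,scc[1]=0,scc[2]=1,scc[3]=0,scc[4]=?,scc[5]=0

step 1: low=(low[0]=0,low[1]=1,low[2]=?,low[3]=0,low[4]=?,low[5]=1); scc=(scc[0]=?,scc[1]=?,scc[2]=?,scc[3]=?,scc[4]=?,scc[5]=?)
step 2: low=(low[0]=0,low[1]=1,low[2]=?,low[3]=0,low[4]=?,low[5]=0); scc=(scc[0]=?,scc[1]=?,scc[2]=?,scc[3]=?,scc[4]=?,scc[5]=?)
step 3: low=(low[0]=0,low[1]=0,low[2]=?,low[3]=0,low[4]=?,low[5]=0); scc=(scc[0]=?,scc[1]=?,scc[2]=?,scc[3]=?,scc[4]=?,scc[5]=?)
step 4: low=(low[0]=0,low[1]=0,low[2]=?,low[3]=0,low[4]=?,low[5]=0); scc=(scc[0]=0,scc[1]=0,scc[2]=?,scc[3]=0,scc[4]=?,scc[5]=0)
step 5: low=(low[0]=0,low[1]=0,low[2]=4,low[3]=0,low[4]=?,low[5]=0); scc=(scc[0]=0,scc[1]=0,scc[2]=1,scc[3]=0,scc[4]=?,scc[5]=0)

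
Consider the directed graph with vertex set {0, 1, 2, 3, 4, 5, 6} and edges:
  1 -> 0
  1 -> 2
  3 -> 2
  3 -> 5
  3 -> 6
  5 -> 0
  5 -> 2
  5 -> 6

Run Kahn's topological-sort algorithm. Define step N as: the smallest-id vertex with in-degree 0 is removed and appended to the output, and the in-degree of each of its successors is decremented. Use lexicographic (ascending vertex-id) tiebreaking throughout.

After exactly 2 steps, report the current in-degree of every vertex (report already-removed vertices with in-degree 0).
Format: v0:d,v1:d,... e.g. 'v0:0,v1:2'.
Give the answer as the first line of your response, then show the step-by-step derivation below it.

v0:1,v1:0,v2:1,v3:0,v4:0,v5:0,v6:1

step 1: output 1; order=[1]; indeg=(1,0,2,0,0,1,2)
step 2: output 3; order=[1,3]; indeg=(1,0,1,0,0,0,1)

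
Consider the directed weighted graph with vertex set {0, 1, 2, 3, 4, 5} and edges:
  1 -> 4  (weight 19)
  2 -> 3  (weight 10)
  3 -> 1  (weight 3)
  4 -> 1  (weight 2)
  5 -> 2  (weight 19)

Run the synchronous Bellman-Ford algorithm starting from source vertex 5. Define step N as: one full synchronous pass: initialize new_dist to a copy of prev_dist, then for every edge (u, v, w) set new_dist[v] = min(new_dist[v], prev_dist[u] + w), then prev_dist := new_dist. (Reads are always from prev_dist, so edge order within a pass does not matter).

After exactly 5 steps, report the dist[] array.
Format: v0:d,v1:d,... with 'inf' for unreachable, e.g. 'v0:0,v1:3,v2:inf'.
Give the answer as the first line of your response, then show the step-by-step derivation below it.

v0:inf,v1:32,v2:19,v3:29,v4:51,v5:0

step 1: dist = v0:inf,v1:inf,v2:19,v3:inf,v4:inf,v5:0
step 2: dist = v0:inf,v1:inf,v2:19,v3:29,v4:inf,v5:0
step 3: dist = v0:inf,v1:32,v2:19,v3:29,v4:inf,v5:0
step 4: dist = v0:inf,v1:32,v2:19,v3:29,v4:51,v5:0
step 5: dist = v0:inf,v1:32,v2:19,v3:29,v4:51,v5:0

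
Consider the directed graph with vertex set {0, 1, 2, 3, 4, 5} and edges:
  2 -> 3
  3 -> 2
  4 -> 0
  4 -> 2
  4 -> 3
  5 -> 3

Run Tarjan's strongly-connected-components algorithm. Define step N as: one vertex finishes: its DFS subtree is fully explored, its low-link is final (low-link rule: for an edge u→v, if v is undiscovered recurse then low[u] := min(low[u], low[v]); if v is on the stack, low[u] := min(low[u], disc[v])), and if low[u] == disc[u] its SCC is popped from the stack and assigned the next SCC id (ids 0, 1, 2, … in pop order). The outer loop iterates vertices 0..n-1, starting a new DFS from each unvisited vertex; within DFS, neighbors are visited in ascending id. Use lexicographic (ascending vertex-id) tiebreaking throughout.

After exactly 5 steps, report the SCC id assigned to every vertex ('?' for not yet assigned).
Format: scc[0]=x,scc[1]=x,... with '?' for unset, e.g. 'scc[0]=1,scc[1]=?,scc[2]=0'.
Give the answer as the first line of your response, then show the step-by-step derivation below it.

scc[0]=0,scc[1]=1,scc[2]=2,scc[3]=2,scc[4]=3,scc[5]=?

step 1: low=(low[0]=0,low[1]=?,low[2]=?,low[3]=?,low[4]=?,low[5]=?); scc=(scc[0]=0,scc[1]=?,scc[2]=?,scc[3]=?,scc[4]=?,scc[5]=?)
step 2: low=(low[0]=0,low[1]=1,low[2]=?,low[3]=?,low[4]=?,low[5]=?); scc=(scc[0]=0,scc[1]=1,scc[2]=?,scc[3]=?,scc[4]=?,scc[5]=?)
step 3: low=(low[0]=0,low[1]=1,low[2]=2,low[3]=2,low[4]=?,low[5]=?); scc=(scc[0]=0,scc[1]=1,scc[2]=?,scc[3]=?,scc[4]=?,scc[5]=?)
step 4: low=(low[0]=0,low[1]=1,low[2]=2,low[3]=2,low[4]=?,low[5]=?); scc=(scc[0]=0,scc[1]=1,scc[2]=2,scc[3]=2,scc[4]=?,scc[5]=?)
step 5: low=(low[0]=0,low[1]=1,low[2]=2,low[3]=2,low[4]=4,low[5]=?); scc=(scc[0]=0,scc[1]=1,scc[2]=2,scc[3]=2,scc[4]=3,scc[5]=?)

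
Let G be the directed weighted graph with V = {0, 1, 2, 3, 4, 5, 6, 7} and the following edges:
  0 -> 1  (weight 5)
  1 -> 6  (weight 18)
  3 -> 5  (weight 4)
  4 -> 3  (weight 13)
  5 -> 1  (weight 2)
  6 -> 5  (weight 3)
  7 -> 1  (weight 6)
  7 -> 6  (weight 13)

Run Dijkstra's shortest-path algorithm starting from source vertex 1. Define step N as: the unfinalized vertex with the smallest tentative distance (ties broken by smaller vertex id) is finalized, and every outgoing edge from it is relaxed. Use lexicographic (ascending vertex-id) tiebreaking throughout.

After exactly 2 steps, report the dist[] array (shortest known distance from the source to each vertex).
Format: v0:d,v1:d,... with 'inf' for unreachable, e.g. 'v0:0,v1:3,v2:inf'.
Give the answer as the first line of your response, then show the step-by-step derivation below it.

v0:inf,v1:0,v2:inf,v3:inf,v4:inf,v5:21,v6:18,v7:inf

step 1: dist = v0:inf,v1:0,v2:inf,v3:inf,v4:inf,v5:inf,v6:18,v7:inf
step 2: dist = v0:inf,v1:0,v2:inf,v3:inf,v4:inf,v5:21,v6:18,v7:inf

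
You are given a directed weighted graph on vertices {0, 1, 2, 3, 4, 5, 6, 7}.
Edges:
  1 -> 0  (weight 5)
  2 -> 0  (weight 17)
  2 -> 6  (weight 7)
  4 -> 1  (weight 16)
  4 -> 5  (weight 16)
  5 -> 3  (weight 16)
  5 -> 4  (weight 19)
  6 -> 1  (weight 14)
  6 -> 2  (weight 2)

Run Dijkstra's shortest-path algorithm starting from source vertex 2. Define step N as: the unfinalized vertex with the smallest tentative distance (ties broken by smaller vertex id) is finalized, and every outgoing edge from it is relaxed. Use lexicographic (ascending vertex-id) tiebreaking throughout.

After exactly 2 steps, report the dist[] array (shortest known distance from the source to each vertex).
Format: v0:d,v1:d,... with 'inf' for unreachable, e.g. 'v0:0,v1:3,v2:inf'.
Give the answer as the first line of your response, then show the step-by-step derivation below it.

v0:17,v1:21,v2:0,v3:inf,v4:inf,v5:inf,v6:7,v7:inf

step 1: dist = v0:17,v1:inf,v2:0,v3:inf,v4:inf,v5:inf,v6:7,v7:inf
step 2: dist = v0:17,v1:21,v2:0,v3:inf,v4:inf,v5:inf,v6:7,v7:inf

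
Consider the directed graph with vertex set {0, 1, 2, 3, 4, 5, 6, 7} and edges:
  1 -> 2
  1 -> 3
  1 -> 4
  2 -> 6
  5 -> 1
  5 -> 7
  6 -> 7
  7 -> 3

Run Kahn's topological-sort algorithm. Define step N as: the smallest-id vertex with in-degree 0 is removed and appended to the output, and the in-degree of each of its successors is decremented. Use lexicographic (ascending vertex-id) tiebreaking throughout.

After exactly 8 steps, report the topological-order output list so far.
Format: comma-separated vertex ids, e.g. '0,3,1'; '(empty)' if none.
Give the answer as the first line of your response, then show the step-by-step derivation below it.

0,5,1,2,4,6,7,3

step 1: output 0; order=[0]; indeg=(0,1,1,2,1,0,1,2)
step 2: output 5; order=[0,5]; indeg=(0,0,1,2,1,0,1,1)
step 3: output 1; order=[0,5,1]; indeg=(0,0,0,1,0,0,1,1)
step 4: output 2; order=[0,5,1,2]; indeg=(0,0,0,1,0,0,0,1)
step 5: output 4; order=[0,5,1,2,4]; indeg=(0,0,0,1,0,0,0,1)
step 6: output 6; order=[0,5,1,2,4,6]; indeg=(0,0,0,1,0,0,0,0)
step 7: output 7; order=[0,5,1,2,4,6,7]; indeg=(0,0,0,0,0,0,0,0)
step 8: output 3; order=[0,5,1,2,4,6,7,3]; indeg=(0,0,0,0,0,0,0,0)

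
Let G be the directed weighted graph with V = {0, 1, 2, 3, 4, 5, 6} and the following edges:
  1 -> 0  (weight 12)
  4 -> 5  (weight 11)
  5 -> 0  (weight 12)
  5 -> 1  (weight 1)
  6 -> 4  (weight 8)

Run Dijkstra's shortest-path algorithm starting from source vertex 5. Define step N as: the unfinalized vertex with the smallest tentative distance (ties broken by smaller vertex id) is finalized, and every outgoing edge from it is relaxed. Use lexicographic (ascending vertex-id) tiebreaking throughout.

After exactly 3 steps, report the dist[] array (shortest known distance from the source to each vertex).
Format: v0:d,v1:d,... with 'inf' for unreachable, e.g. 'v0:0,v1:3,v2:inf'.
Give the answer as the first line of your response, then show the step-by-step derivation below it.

v0:12,v1:1,v2:inf,v3:inf,v4:inf,v5:0,v6:inf

step 1: dist = v0:12,v1:1,v2:inf,v3:inf,v4:inf,v5:0,v6:inf
step 2: dist = v0:12,v1:1,v2:inf,v3:inf,v4:inf,v5:0,v6:inf
step 3: dist = v0:12,v1:1,v2:inf,v3:inf,v4:inf,v5:0,v6:inf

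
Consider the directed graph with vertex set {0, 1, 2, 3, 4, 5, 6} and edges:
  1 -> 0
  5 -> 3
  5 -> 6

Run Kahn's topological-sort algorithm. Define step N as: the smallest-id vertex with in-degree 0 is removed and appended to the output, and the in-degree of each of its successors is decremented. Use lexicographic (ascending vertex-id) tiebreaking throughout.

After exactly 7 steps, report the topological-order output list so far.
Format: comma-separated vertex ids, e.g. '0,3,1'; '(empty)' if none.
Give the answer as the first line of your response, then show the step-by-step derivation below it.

1,0,2,4,5,3,6

step 1: output 1; order=[1]; indeg=(0,0,0,1,0,0,1)
step 2: output 0; order=[1,0]; indeg=(0,0,0,1,0,0,1)
step 3: output 2; order=[1,0,2]; indeg=(0,0,0,1,0,0,1)
step 4: output 4; order=[1,0,2,4]; indeg=(0,0,0,1,0,0,1)
step 5: output 5; order=[1,0,2,4,5]; indeg=(0,0,0,0,0,0,0)
step 6: output 3; order=[1,0,2,4,5,3]; indeg=(0,0,0,0,0,0,0)
step 7: output 6; order=[1,0,2,4,5,3,6]; indeg=(0,0,0,0,0,0,0)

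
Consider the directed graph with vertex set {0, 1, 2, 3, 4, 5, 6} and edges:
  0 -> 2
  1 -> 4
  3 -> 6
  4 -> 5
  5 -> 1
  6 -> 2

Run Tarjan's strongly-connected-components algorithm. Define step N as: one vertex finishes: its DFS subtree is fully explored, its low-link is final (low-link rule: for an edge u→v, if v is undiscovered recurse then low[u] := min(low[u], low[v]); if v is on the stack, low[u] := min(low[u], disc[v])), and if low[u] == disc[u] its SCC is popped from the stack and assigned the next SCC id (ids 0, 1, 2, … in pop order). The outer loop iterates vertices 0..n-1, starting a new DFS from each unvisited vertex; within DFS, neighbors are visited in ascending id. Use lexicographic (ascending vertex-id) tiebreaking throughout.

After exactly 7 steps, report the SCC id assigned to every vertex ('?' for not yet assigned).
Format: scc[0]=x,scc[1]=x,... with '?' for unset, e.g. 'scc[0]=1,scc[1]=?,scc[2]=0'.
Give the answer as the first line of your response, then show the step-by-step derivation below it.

scc[0]=1,scc[1]=2,scc[2]=0,scc[3]=4,scc[4]=2,scc[5]=2,scc[6]=3

step 1: low=(low[0]=0,low[1]=?,low[2]=1,low[3]=?,low[4]=?,low[5]=?,low[6]=?); scc=(scc[0]=?,scc[1]=?,scc[2]=0,scc[3]=?,scc[4]=?,scc[5]=?,scc[6]=?)
step 2: low=(low[0]=0,low[1]=?,low[2]=1,low[3]=?,low[4]=?,low[5]=?,low[6]=?); scc=(scc[0]=1,scc[1]=?,scc[2]=0,scc[3]=?,scc[4]=?,scc[5]=?,scc[6]=?)
step 3: low=(low[0]=0,low[1]=2,low[2]=1,low[3]=?,low[4]=3,low[5]=2,low[6]=?); scc=(scc[0]=1,scc[1]=?,scc[2]=0,scc[3]=?,scc[4]=?,scc[5]=?,scc[6]=?)
step 4: low=(low[0]=0,low[1]=2,low[2]=1,low[3]=?,low[4]=2,low[5]=2,low[6]=?); scc=(scc[0]=1,scc[1]=?,scc[2]=0,scc[3]=?,scc[4]=?,scc[5]=?,scc[6]=?)
step 5: low=(low[0]=0,low[1]=2,low[2]=1,low[3]=?,low[4]=2,low[5]=2,low[6]=?); scc=(scc[0]=1,scc[1]=2,scc[2]=0,scc[3]=?,scc[4]=2,scc[5]=2,scc[6]=?)
step 6: low=(low[0]=0,low[1]=2,low[2]=1,low[3]=5,low[4]=2,low[5]=2,low[6]=6); scc=(scc[0]=1,scc[1]=2,scc[2]=0,scc[3]=?,scc[4]=2,scc[5]=2,scc[6]=3)
step 7: low=(low[0]=0,low[1]=2,low[2]=1,low[3]=5,low[4]=2,low[5]=2,low[6]=6); scc=(scc[0]=1,scc[1]=2,scc[2]=0,scc[3]=4,scc[4]=2,scc[5]=2,scc[6]=3)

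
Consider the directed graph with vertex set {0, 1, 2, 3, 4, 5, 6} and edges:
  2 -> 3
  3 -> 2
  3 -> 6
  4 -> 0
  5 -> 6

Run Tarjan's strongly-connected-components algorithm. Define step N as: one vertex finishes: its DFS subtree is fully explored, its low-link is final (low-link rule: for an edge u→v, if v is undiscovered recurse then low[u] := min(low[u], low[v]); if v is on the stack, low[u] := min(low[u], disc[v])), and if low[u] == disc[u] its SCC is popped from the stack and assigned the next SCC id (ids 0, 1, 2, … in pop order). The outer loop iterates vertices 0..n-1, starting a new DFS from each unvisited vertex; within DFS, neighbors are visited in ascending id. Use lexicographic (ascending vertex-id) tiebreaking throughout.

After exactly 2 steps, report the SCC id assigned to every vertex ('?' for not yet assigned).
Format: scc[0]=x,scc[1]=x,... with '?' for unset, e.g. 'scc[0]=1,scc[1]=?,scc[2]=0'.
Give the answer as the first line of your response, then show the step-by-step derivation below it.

scc[0]=0,scc[1]=1,scc[2]=?,scc[3]=?,scc[4]=?,scc[5]=?,scc[6]=?

step 1: low=(low[0]=0,low[1]=?,low[2]=?,low[3]=?,low[4]=?,low[5]=?,low[6]=?); scc=(scc[0]=0,scc[1]=?,scc[2]=?,scc[3]=?,scc[4]=?,scc[5]=?,scc[6]=?)
step 2: low=(low[0]=0,low[1]=1,low[2]=?,low[3]=?,low[4]=?,low[5]=?,low[6]=?); scc=(scc[0]=0,scc[1]=1,scc[2]=?,scc[3]=?,scc[4]=?,scc[5]=?,scc[6]=?)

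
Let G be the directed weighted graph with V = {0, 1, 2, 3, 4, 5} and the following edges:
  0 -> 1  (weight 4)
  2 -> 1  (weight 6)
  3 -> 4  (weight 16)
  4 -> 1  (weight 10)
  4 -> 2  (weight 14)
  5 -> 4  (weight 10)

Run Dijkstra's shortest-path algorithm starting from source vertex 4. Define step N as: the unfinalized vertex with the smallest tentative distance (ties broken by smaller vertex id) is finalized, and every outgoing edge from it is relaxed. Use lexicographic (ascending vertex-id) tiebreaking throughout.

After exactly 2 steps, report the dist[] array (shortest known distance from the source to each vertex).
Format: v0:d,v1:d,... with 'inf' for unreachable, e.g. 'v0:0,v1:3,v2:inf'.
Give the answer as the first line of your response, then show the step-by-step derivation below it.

v0:inf,v1:10,v2:14,v3:inf,v4:0,v5:inf

step 1: dist = v0:inf,v1:10,v2:14,v3:inf,v4:0,v5:inf
step 2: dist = v0:inf,v1:10,v2:14,v3:inf,v4:0,v5:inf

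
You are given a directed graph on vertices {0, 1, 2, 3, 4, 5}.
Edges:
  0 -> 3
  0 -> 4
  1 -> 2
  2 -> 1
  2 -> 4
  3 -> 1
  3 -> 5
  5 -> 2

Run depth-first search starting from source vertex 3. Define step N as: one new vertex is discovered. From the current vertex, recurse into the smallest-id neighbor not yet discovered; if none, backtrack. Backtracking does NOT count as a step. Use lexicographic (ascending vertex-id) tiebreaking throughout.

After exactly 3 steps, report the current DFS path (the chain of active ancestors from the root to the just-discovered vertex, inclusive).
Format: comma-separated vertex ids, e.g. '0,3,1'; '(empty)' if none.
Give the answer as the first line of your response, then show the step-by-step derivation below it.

3,1,2

step 1: discover 3; path=3; order=3
step 2: discover 1; path=3>1; order=3,1
step 3: discover 2; path=3>1>2; order=3,1,2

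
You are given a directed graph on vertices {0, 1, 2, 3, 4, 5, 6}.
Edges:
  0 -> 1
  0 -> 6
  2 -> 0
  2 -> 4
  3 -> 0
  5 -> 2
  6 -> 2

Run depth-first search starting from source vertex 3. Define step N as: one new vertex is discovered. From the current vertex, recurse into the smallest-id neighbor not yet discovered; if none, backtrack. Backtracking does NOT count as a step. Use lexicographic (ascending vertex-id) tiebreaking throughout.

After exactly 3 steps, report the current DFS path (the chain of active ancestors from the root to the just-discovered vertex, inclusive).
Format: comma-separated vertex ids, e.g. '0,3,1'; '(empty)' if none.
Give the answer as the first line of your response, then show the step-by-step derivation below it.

3,0,1

step 1: discover 3; path=3; order=3
step 2: discover 0; path=3>0; order=3,0
step 3: discover 1; path=3>0>1; order=3,0,1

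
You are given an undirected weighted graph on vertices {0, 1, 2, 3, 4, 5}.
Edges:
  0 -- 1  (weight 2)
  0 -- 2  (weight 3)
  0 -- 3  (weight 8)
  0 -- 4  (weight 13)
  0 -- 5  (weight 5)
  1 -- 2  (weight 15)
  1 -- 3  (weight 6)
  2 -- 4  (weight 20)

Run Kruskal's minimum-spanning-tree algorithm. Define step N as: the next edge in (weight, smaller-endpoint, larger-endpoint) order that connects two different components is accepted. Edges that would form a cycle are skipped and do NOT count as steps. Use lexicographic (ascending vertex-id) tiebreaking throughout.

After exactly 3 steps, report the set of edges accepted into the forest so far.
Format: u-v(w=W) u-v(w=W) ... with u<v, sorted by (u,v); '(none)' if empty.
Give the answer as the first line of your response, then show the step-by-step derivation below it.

0-1(w=2) 0-2(w=3) 0-5(w=5)

step 1: add edge 0-1 (w=2); MST = {0-1(w=2)}
step 2: add edge 0-2 (w=3); MST = {0-1(w=2) 0-2(w=3)}
step 3: add edge 0-5 (w=5); MST = {0-1(w=2) 0-2(w=3) 0-5(w=5)}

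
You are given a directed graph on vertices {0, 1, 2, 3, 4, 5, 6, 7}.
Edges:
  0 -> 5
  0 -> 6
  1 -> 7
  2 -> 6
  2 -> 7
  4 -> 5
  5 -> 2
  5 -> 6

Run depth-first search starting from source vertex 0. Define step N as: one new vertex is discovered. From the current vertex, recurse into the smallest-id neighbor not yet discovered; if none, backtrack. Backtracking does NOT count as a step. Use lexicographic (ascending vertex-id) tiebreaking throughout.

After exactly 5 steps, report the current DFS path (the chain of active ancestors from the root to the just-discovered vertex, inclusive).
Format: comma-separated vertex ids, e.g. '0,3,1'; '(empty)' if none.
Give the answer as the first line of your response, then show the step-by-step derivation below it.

0,5,2,7

step 1: discover 0; path=0; order=0
step 2: discover 5; path=0>5; order=0,5
step 3: discover 2; path=0>5>2; order=0,5,2
step 4: discover 6; path=0>5>2>6; order=0,5,2,6
step 5: discover 7; path=0>5>2>7; order=0,5,2,6,7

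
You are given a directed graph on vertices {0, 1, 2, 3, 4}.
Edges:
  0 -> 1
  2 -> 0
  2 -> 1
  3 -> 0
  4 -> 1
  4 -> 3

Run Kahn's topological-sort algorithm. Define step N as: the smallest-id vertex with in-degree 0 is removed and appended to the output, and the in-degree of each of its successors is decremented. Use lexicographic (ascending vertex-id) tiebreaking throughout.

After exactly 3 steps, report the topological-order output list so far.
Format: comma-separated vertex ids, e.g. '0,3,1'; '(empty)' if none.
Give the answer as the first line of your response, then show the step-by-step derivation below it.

2,4,3

step 1: output 2; order=[2]; indeg=(1,2,0,1,0)
step 2: output 4; order=[2,4]; indeg=(1,1,0,0,0)
step 3: output 3; order=[2,4,3]; indeg=(0,1,0,0,0)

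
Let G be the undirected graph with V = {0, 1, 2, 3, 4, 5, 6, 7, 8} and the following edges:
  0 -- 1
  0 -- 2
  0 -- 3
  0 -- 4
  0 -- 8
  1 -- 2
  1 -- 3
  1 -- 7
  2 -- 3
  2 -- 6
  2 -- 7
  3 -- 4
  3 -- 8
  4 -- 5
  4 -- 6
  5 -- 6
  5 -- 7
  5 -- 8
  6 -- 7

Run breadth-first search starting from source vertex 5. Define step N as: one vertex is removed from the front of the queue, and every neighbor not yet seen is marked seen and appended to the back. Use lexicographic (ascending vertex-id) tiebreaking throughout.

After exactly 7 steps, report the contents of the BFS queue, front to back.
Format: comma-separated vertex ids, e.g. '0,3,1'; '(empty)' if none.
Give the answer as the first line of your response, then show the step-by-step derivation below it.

2,1

step 1: dequeue 5; queue=[4,6,7,8]; order=5
step 2: dequeue 4; queue=[6,7,8,0,3]; order=5,4
step 3: dequeue 6; queue=[7,8,0,3,2]; order=5,4,6
step 4: dequeue 7; queue=[8,0,3,2,1]; order=5,4,6,7
step 5: dequeue 8; queue=[0,3,2,1]; order=5,4,6,7,8
step 6: dequeue 0; queue=[3,2,1]; order=5,4,6,7,8,0
step 7: dequeue 3; queue=[2,1]; order=5,4,6,7,8,0,3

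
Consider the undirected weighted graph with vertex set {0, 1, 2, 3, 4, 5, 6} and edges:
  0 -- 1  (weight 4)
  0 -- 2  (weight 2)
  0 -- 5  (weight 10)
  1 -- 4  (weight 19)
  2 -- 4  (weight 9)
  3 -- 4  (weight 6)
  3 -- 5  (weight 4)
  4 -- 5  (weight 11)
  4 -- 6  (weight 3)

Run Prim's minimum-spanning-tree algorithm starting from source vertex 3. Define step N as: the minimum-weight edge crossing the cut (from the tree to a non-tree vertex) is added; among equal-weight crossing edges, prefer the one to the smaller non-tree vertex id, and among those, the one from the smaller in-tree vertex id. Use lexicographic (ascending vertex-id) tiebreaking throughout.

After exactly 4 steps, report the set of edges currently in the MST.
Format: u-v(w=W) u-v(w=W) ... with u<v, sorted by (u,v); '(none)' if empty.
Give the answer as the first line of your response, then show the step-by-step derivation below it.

2-4(w=9) 3-4(w=6) 3-5(w=4) 4-6(w=3)

step 1: add edge 3-5 (w=4); MST = {3-5(w=4)}
step 2: add edge 3-4 (w=6); MST = {3-4(w=6) 3-5(w=4)}
step 3: add edge 4-6 (w=3); MST = {3-4(w=6) 3-5(w=4) 4-6(w=3)}
step 4: add edge 2-4 (w=9); MST = {2-4(w=9) 3-4(w=6) 3-5(w=4) 4-6(w=3)}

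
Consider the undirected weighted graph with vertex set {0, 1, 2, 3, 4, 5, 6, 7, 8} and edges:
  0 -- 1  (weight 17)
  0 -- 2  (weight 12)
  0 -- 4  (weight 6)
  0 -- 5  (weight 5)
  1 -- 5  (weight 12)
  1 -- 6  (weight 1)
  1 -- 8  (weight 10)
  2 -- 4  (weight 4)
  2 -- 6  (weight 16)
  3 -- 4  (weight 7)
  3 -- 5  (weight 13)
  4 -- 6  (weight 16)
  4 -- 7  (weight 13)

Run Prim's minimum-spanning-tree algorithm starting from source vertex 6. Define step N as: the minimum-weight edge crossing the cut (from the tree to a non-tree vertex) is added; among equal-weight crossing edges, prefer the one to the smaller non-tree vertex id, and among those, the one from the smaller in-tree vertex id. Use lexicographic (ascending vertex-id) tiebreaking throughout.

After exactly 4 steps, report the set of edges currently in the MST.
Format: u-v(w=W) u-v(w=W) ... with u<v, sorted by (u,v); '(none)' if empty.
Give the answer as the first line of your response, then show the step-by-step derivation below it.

0-5(w=5) 1-5(w=12) 1-6(w=1) 1-8(w=10)

step 1: add edge 1-6 (w=1); MST = {1-6(w=1)}
step 2: add edge 1-8 (w=10); MST = {1-6(w=1) 1-8(w=10)}
step 3: add edge 1-5 (w=12); MST = {1-5(w=12) 1-6(w=1) 1-8(w=10)}
step 4: add edge 0-5 (w=5); MST = {0-5(w=5) 1-5(w=12) 1-6(w=1) 1-8(w=10)}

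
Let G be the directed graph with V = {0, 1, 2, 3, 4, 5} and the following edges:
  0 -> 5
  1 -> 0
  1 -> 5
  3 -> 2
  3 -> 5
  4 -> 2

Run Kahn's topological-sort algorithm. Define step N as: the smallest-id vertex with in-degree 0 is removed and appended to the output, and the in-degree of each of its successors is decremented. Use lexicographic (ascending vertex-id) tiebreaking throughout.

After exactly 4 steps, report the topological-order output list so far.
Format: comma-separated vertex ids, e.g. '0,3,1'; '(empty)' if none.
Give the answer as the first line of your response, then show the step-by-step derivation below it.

1,0,3,4

step 1: output 1; order=[1]; indeg=(0,0,2,0,0,2)
step 2: output 0; order=[1,0]; indeg=(0,0,2,0,0,1)
step 3: output 3; order=[1,0,3]; indeg=(0,0,1,0,0,0)
step 4: output 4; order=[1,0,3,4]; indeg=(0,0,0,0,0,0)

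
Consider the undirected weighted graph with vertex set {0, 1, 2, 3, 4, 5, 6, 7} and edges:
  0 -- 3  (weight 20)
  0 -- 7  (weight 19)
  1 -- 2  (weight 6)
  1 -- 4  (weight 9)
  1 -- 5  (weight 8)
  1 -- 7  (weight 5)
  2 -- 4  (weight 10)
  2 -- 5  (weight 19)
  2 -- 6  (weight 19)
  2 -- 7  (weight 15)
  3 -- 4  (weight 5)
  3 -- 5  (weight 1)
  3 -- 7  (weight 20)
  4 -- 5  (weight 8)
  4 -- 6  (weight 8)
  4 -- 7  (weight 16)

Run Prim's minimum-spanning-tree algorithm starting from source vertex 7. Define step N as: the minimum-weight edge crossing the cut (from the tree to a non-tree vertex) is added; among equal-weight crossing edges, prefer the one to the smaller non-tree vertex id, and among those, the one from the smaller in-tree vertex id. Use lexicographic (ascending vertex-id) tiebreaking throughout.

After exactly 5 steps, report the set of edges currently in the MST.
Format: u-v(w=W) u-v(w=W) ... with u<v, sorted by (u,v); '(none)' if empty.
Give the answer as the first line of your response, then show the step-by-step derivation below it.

1-2(w=6) 1-5(w=8) 1-7(w=5) 3-4(w=5) 3-5(w=1)

step 1: add edge 1-7 (w=5); MST = {1-7(w=5)}
step 2: add edge 1-2 (w=6); MST = {1-2(w=6) 1-7(w=5)}
step 3: add edge 1-5 (w=8); MST = {1-2(w=6) 1-5(w=8) 1-7(w=5)}
step 4: add edge 3-5 (w=1); MST = {1-2(w=6) 1-5(w=8) 1-7(w=5) 3-5(w=1)}
step 5: add edge 3-4 (w=5); MST = {1-2(w=6) 1-5(w=8) 1-7(w=5) 3-4(w=5) 3-5(w=1)}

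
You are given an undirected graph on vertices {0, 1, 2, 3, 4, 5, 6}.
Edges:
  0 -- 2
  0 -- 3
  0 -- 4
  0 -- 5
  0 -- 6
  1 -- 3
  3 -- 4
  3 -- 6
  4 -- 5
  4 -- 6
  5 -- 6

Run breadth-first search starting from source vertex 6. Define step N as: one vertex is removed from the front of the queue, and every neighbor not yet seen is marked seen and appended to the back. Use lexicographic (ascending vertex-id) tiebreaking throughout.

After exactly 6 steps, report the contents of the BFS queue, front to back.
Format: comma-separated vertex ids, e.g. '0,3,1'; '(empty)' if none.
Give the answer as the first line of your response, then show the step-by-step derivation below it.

1

step 1: dequeue 6; queue=[0,3,4,5]; order=6
step 2: dequeue 0; queue=[3,4,5,2]; order=6,0
step 3: dequeue 3; queue=[4,5,2,1]; order=6,0,3
step 4: dequeue 4; queue=[5,2,1]; order=6,0,3,4
step 5: dequeue 5; queue=[2,1]; order=6,0,3,4,5
step 6: dequeue 2; queue=[1]; order=6,0,3,4,5,2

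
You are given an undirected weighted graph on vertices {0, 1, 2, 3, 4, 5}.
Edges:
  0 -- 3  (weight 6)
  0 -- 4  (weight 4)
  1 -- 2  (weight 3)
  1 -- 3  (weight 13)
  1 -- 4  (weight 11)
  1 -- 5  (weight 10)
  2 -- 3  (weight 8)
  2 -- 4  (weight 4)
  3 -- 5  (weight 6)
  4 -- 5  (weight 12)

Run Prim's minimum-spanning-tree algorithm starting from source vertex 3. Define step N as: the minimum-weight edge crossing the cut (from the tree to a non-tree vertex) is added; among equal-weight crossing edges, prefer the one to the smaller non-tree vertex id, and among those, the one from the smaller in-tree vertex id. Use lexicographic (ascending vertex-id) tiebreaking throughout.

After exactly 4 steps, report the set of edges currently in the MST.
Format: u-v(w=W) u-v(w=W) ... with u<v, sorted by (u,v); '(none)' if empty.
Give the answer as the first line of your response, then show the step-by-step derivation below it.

0-3(w=6) 0-4(w=4) 1-2(w=3) 2-4(w=4)

step 1: add edge 0-3 (w=6); MST = {0-3(w=6)}
step 2: add edge 0-4 (w=4); MST = {0-3(w=6) 0-4(w=4)}
step 3: add edge 2-4 (w=4); MST = {0-3(w=6) 0-4(w=4) 2-4(w=4)}
step 4: add edge 1-2 (w=3); MST = {0-3(w=6) 0-4(w=4) 1-2(w=3) 2-4(w=4)}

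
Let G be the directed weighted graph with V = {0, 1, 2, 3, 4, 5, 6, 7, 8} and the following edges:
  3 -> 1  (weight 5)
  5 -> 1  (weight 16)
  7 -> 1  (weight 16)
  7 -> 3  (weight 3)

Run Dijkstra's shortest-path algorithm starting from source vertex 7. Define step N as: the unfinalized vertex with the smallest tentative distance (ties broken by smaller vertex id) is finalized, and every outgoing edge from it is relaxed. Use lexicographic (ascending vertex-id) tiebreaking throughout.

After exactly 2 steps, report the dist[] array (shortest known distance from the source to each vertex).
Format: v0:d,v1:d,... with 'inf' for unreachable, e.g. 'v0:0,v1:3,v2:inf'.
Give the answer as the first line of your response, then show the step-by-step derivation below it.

v0:inf,v1:8,v2:inf,v3:3,v4:inf,v5:inf,v6:inf,v7:0,v8:inf

step 1: dist = v0:inf,v1:16,v2:inf,v3:3,v4:inf,v5:inf,v6:inf,v7:0,v8:inf
step 2: dist = v0:inf,v1:8,v2:inf,v3:3,v4:inf,v5:inf,v6:inf,v7:0,v8:inf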